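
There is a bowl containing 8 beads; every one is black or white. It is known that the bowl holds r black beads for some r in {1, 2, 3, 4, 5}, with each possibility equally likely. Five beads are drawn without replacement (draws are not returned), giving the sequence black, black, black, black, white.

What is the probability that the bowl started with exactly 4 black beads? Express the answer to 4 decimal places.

The likelihood of the observed sequence under each hypothesis: P(data | r = 1) = (1/8)(0/7) = 0; P(data | r = 2) = (2/8)(1/7)(0/6) = 0; P(data | r = 3) = (3/8)(2/7)(1/6)(0/5) = 0; P(data | r = 4) = (4/8)(3/7)(2/6)(1/5)(4/4) = 0.014286; P(data | r = 5) = (5/8)(4/7)(3/6)(2/5)(3/4) = 0.053571.
Weighting by the prior gives 1/5 · 0 = 0, 1/5 · 0 = 0, 1/5 · 0 = 0, 1/5 · 0.014286 = 0.0028571, 1/5 · 0.053571 = 0.010714; summing to 0.013571.
So P(r = 4 | data) = (0.0028571) / (0.013571) = 0.21053.

0.2105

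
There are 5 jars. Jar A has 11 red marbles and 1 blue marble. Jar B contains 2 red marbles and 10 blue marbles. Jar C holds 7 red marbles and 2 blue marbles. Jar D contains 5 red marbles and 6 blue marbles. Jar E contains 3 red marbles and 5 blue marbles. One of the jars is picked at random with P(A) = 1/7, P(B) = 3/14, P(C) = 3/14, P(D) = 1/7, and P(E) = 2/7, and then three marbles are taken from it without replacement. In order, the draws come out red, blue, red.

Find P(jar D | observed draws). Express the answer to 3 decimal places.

0.185

The likelihood of the observed sequence under each hypothesis: P(data | jar A) = (11/12)(1/11)(10/10) = 0.083333; P(data | jar B) = (2/12)(10/11)(1/10) = 0.015152; P(data | jar C) = (7/9)(2/8)(6/7) = 0.16667; P(data | jar D) = (5/11)(6/10)(4/9) = 0.12121; P(data | jar E) = (3/8)(5/7)(2/6) = 0.089286.
Multiplying each by its prior: 1/7 · 0.083333 = 0.011905, 3/14 · 0.015152 = 0.0032468, 3/14 · 0.16667 = 0.035714, 1/7 · 0.12121 = 0.017316, 2/7 · 0.089286 = 0.02551; with total 0.093692.
By Bayes' rule, P(jar D | data) = (0.017316) / (0.093692) = 0.18482.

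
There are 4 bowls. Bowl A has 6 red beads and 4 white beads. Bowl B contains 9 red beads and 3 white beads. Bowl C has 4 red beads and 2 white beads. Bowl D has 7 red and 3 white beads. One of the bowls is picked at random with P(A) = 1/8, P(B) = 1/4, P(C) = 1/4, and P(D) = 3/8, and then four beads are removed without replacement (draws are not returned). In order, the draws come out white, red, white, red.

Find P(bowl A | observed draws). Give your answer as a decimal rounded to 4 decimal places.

0.1671

Compute the likelihood of the observed sequence for each case: P(data | bowl A) = (4/10)(6/9)(3/8)(5/7) = 0.071429; P(data | bowl B) = (3/12)(9/11)(2/10)(8/9) = 0.036364; P(data | bowl C) = (2/6)(4/5)(1/4)(3/3) = 0.066667; P(data | bowl D) = (3/10)(7/9)(2/8)(6/7) = 0.05.
Multiplying each by its prior: 1/8 · 0.071429 = 0.0089286, 1/4 · 0.036364 = 0.0090909, 1/4 · 0.066667 = 0.016667, 3/8 · 0.05 = 0.01875; with total 0.053436.
Hence P(bowl A | data) = (0.0089286) / (0.053436) = 0.16709.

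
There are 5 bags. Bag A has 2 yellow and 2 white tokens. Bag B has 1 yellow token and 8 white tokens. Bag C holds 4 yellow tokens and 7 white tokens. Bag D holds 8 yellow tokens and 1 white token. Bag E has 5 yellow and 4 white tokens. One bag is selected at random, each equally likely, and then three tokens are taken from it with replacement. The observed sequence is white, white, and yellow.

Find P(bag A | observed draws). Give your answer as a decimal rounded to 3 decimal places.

For each hypothesis, P(data | H) works out to: P(data | bag A) = (2/4)(2/4)(2/4) = 0.125; P(data | bag B) = (8/9)(8/9)(1/9) = 0.087791; P(data | bag C) = (7/11)(7/11)(4/11) = 0.14726; P(data | bag D) = (1/9)(1/9)(8/9) = 0.010974; P(data | bag E) = (4/9)(4/9)(5/9) = 0.10974.
Multiplying each by its prior: 1/5 · 0.125 = 0.025, 1/5 · 0.087791 = 0.017558, 1/5 · 0.14726 = 0.029452, 1/5 · 0.010974 = 0.0021948, 1/5 · 0.10974 = 0.021948; these sum to 0.096153.
Therefore the posterior P(bag A | data) = (0.025) / (0.096153) = 0.26.

0.260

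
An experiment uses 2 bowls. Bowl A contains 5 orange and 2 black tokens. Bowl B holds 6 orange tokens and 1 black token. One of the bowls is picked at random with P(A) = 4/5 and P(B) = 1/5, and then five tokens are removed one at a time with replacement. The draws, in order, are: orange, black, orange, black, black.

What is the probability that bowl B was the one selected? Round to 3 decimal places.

0.043

Compute the likelihood of the observed sequence for each case: P(data | bowl A) = (5/7)(2/7)(5/7)(2/7)(2/7) = 0.0119; P(data | bowl B) = (6/7)(1/7)(6/7)(1/7)(1/7) = 0.002142.
The prior-weighted likelihoods are 4/5 · 0.0119 = 0.0095198, 1/5 · 0.002142 = 0.00042839; these sum to 0.0099482.
By Bayes' rule, P(bowl B | data) = (0.00042839) / (0.0099482) = 0.043062.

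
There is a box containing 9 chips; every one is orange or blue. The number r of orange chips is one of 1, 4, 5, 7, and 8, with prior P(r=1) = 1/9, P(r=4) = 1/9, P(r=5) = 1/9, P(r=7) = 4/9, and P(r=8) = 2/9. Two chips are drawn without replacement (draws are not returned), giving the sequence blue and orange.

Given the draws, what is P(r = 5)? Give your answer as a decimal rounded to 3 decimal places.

Compute the likelihood of the observed sequence for each case: P(data | r = 1) = (8/9)(1/8) = 1/9; P(data | r = 4) = (5/9)(4/8) = 5/18; P(data | r = 5) = (4/9)(5/8) = 5/18; P(data | r = 7) = (2/9)(7/8) = 7/36; P(data | r = 8) = (1/9)(8/8) = 1/9.
The prior-weighted likelihoods are 1/9 · 1/9 = 1/81, 1/9 · 5/18 = 5/162, 1/9 · 5/18 = 5/162, 4/9 · 7/36 = 7/81, 2/9 · 1/9 = 2/81; summing to 5/27.
By Bayes' rule, P(r = 5 | data) = (5/162) / (5/27) = 1/6.

0.167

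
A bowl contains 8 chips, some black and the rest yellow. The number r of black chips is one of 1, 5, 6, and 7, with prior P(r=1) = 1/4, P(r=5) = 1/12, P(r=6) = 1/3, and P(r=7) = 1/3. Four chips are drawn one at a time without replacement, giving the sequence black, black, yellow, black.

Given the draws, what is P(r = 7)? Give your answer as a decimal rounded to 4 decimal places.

For each hypothesis, P(data | H) works out to: P(data | r = 1) = (1/8)(0/7) = 0; P(data | r = 5) = (5/8)(4/7)(3/6)(3/5) = 3/28; P(data | r = 6) = (6/8)(5/7)(2/6)(4/5) = 1/7; P(data | r = 7) = (7/8)(6/7)(1/6)(5/5) = 1/8.
The prior-weighted likelihoods are 1/4 · 0 = 0, 1/12 · 3/28 = 1/112, 1/3 · 1/7 = 1/21, 1/3 · 1/8 = 1/24; these sum to 11/112.
Therefore the posterior P(r = 7 | data) = (1/24) / (11/112) = 14/33.

0.4242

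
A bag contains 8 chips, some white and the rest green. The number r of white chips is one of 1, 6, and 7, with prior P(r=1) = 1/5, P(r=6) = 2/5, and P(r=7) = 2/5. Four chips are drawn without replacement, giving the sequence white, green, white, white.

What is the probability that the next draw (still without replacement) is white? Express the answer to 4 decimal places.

Under each hypothesis, the probability of the observed sequence is: P(data | r = 1) = (1/8)(7/7)(0/6) = 0; P(data | r = 6) = (6/8)(2/7)(5/6)(4/5) = 1/7; P(data | r = 7) = (7/8)(1/7)(6/6)(5/5) = 1/8.
The prior-weighted likelihoods are 1/5 · 0 = 0, 2/5 · 1/7 = 2/35, 2/5 · 1/8 = 1/20; summing to 3/28.
Dividing through by the total gives posterior P(r = 1 | data) = 0, P(r = 6 | data) = 8/15, P(r = 7 | data) = 7/15.
So P(white next | data) = Σ P(white next | H) P(H | data) = (3/4)(8/15) + (1)(7/15) = 13/15.

0.8667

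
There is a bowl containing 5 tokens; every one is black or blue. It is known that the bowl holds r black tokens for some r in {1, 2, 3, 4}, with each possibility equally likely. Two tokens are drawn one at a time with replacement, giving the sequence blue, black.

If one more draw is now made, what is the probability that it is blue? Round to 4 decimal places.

Compute the likelihood of the observed sequence for each case: P(data | r = 1) = (4/5)(1/5) = 4/25; P(data | r = 2) = (3/5)(2/5) = 6/25; P(data | r = 3) = (2/5)(3/5) = 6/25; P(data | r = 4) = (1/5)(4/5) = 4/25.
Multiplying each by its prior: 1/4 · 4/25 = 1/25, 1/4 · 6/25 = 3/50, 1/4 · 6/25 = 3/50, 1/4 · 4/25 = 1/25; these sum to 1/5.
Normalising, the posterior is P(r = 1 | data) = 1/5, P(r = 2 | data) = 3/10, P(r = 3 | data) = 3/10, P(r = 4 | data) = 1/5.
So P(blue next | data) = Σ P(blue next | H) P(H | data) = (4/5)(1/5) + (3/5)(3/10) + (2/5)(3/10) + (1/5)(1/5) = 1/2.

0.5000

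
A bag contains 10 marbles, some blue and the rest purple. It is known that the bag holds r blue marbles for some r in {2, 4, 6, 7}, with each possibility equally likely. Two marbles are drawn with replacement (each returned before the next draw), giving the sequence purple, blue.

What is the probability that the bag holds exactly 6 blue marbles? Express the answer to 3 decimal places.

For each hypothesis, P(data | H) works out to: P(data | r = 2) = (8/10)(2/10) = 4/25; P(data | r = 4) = (6/10)(4/10) = 6/25; P(data | r = 6) = (4/10)(6/10) = 6/25; P(data | r = 7) = (3/10)(7/10) = 21/100.
Weighting by the prior gives 1/4 · 4/25 = 1/25, 1/4 · 6/25 = 3/50, 1/4 · 6/25 = 3/50, 1/4 · 21/100 = 21/400; with total 17/80.
By Bayes' rule, P(r = 6 | data) = (3/50) / (17/80) = 24/85.

0.282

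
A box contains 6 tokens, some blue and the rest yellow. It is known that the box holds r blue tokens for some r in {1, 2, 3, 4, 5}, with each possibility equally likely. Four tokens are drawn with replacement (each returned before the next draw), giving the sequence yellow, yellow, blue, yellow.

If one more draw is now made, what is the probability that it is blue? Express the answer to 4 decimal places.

Under each hypothesis, the probability of the observed sequence is: P(data | r = 1) = (5/6)(5/6)(1/6)(5/6) = 0.096451; P(data | r = 2) = (4/6)(4/6)(2/6)(4/6) = 0.098765; P(data | r = 3) = (3/6)(3/6)(3/6)(3/6) = 0.0625; P(data | r = 4) = (2/6)(2/6)(4/6)(2/6) = 0.024691; P(data | r = 5) = (1/6)(1/6)(5/6)(1/6) = 0.003858.
The prior-weighted likelihoods are 1/5 · 0.096451 = 0.01929, 1/5 · 0.098765 = 0.019753, 1/5 · 0.0625 = 0.0125, 1/5 · 0.024691 = 0.0049383, 1/5 · 0.003858 = 0.0007716; with total 0.057253.
The posterior is then P(r = 1 | data) = 0.33693, P(r = 2 | data) = 0.34501, P(r = 3 | data) = 0.21833, P(r = 4 | data) = 0.086253, P(r = 5 | data) = 0.013477.
The predictive probability is P(blue next | data) = (1/6)(0.33693) + (1/3)(0.34501) + (1/2)(0.21833) + (2/3)(0.086253) + (5/6)(0.013477) = 0.34906.

0.3491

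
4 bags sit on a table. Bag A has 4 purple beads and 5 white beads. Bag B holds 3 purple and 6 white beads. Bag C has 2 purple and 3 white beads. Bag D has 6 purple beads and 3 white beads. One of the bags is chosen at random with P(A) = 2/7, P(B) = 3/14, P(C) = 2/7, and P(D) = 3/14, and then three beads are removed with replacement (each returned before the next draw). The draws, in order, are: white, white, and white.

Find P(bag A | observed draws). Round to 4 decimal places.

0.2690

Under each hypothesis, the probability of the observed sequence is: P(data | bag A) = (5/9)(5/9)(5/9) = 0.17147; P(data | bag B) = (6/9)(6/9)(6/9) = 0.2963; P(data | bag C) = (3/5)(3/5)(3/5) = 0.216; P(data | bag D) = (3/9)(3/9)(3/9) = 0.037037.
The prior-weighted likelihoods are 2/7 · 0.17147 = 0.048991, 3/14 · 0.2963 = 0.063492, 2/7 · 0.216 = 0.061714, 3/14 · 0.037037 = 0.0079365; summing to 0.18213.
Hence P(bag A | data) = (0.048991) / (0.18213) = 0.26898.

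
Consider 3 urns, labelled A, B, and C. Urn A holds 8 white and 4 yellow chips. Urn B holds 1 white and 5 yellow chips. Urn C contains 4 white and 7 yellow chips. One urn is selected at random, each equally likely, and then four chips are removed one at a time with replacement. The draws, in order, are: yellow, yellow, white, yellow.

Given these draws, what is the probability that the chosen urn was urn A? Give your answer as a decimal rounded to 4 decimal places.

Under each hypothesis, the probability of the observed sequence is: P(data | urn A) = (4/12)(4/12)(8/12)(4/12) = 0.024691; P(data | urn B) = (5/6)(5/6)(1/6)(5/6) = 0.096451; P(data | urn C) = (7/11)(7/11)(4/11)(7/11) = 0.093709.
Weighting by the prior gives 1/3 · 0.024691 = 0.0082305, 1/3 · 0.096451 = 0.03215, 1/3 · 0.093709 = 0.031236; these sum to 0.071617.
By Bayes' rule, P(urn A | data) = (0.0082305) / (0.071617) = 0.11492.

0.1149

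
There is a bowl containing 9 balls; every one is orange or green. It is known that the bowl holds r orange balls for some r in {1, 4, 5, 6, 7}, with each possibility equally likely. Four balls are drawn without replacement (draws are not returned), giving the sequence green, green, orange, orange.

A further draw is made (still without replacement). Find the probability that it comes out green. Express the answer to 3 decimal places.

For each hypothesis, P(data | H) works out to: P(data | r = 1) = (8/9)(7/8)(1/7)(0/6) = 0; P(data | r = 4) = (5/9)(4/8)(4/7)(3/6) = 5/63; P(data | r = 5) = (4/9)(3/8)(5/7)(4/6) = 5/63; P(data | r = 6) = (3/9)(2/8)(6/7)(5/6) = 5/84; P(data | r = 7) = (2/9)(1/8)(7/7)(6/6) = 1/36.
Multiplying each by its prior: 1/5 · 0 = 0, 1/5 · 5/63 = 1/63, 1/5 · 5/63 = 1/63, 1/5 · 5/84 = 1/84, 1/5 · 1/36 = 1/180; these sum to 31/630.
The posterior is then P(r = 1 | data) = 0, P(r = 4 | data) = 10/31, P(r = 5 | data) = 10/31, P(r = 6 | data) = 15/62, P(r = 7 | data) = 7/62.
The predictive probability is P(green next | data) = (3/5)(10/31) + (2/5)(10/31) + (1/5)(15/62) + (0)(7/62) = 23/62.

0.371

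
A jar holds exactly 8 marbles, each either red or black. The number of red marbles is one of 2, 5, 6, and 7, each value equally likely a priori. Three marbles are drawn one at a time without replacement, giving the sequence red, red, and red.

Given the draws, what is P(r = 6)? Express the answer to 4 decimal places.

0.3077

Compute the likelihood of the observed sequence for each case: P(data | r = 2) = (2/8)(1/7)(0/6) = 0; P(data | r = 5) = (5/8)(4/7)(3/6) = 5/28; P(data | r = 6) = (6/8)(5/7)(4/6) = 5/14; P(data | r = 7) = (7/8)(6/7)(5/6) = 5/8.
The prior-weighted likelihoods are 1/4 · 0 = 0, 1/4 · 5/28 = 5/112, 1/4 · 5/14 = 5/56, 1/4 · 5/8 = 5/32; these sum to 65/224.
Therefore the posterior P(r = 6 | data) = (5/56) / (65/224) = 4/13.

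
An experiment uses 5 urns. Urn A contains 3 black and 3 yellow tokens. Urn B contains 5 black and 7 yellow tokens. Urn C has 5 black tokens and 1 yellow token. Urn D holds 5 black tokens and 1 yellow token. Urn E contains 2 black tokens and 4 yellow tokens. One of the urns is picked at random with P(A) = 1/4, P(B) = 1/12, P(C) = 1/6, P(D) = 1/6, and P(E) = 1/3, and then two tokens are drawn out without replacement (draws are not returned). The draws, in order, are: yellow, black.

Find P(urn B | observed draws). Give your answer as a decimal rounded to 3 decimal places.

For each hypothesis, P(data | H) works out to: P(data | urn A) = (3/6)(3/5) = 0.3; P(data | urn B) = (7/12)(5/11) = 0.26515; P(data | urn C) = (1/6)(5/5) = 0.16667; P(data | urn D) = (1/6)(5/5) = 0.16667; P(data | urn E) = (4/6)(2/5) = 0.26667.
The prior-weighted likelihoods are 1/4 · 0.3 = 0.075, 1/12 · 0.26515 = 0.022096, 1/6 · 0.16667 = 0.027778, 1/6 · 0.16667 = 0.027778, 1/3 · 0.26667 = 0.088889; these sum to 0.24154.
So P(urn B | data) = (0.022096) / (0.24154) = 0.091479.

0.091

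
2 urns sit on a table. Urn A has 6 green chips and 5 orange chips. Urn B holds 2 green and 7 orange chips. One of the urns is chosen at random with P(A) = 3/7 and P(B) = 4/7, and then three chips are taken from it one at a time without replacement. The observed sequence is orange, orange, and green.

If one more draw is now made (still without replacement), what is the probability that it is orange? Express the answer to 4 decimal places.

For each hypothesis, P(data | H) works out to: P(data | urn A) = (5/11)(4/10)(6/9) = 4/33; P(data | urn B) = (7/9)(6/8)(2/7) = 1/6.
Weighting by the prior gives 3/7 · 4/33 = 4/77, 4/7 · 1/6 = 2/21; summing to 34/231.
The posterior is then P(urn A | data) = 6/17, P(urn B | data) = 11/17.
Averaging over the posterior, P(orange next | data) = (3/8)(6/17) + (5/6)(11/17) = 137/204.

0.6716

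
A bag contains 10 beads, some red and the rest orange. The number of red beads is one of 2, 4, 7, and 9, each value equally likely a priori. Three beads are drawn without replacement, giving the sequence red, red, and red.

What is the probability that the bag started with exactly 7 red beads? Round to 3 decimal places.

Compute the likelihood of the observed sequence for each case: P(data | r = 2) = (2/10)(1/9)(0/8) = 0; P(data | r = 4) = (4/10)(3/9)(2/8) = 1/30; P(data | r = 7) = (7/10)(6/9)(5/8) = 7/24; P(data | r = 9) = (9/10)(8/9)(7/8) = 7/10.
The prior-weighted likelihoods are 1/4 · 0 = 0, 1/4 · 1/30 = 1/120, 1/4 · 7/24 = 7/96, 1/4 · 7/10 = 7/40; summing to 41/160.
By Bayes' rule, P(r = 7 | data) = (7/96) / (41/160) = 35/123.

0.285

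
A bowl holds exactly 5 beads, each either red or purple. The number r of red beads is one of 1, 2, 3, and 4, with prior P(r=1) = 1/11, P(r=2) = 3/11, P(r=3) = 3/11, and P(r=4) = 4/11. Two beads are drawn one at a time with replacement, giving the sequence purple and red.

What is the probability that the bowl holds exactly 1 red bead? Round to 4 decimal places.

0.0714

The likelihood of the observed sequence under each hypothesis: P(data | r = 1) = (4/5)(1/5) = 4/25; P(data | r = 2) = (3/5)(2/5) = 6/25; P(data | r = 3) = (2/5)(3/5) = 6/25; P(data | r = 4) = (1/5)(4/5) = 4/25.
The prior-weighted likelihoods are 1/11 · 4/25 = 4/275, 3/11 · 6/25 = 18/275, 3/11 · 6/25 = 18/275, 4/11 · 4/25 = 16/275; summing to 56/275.
Therefore the posterior P(r = 1 | data) = (4/275) / (56/275) = 1/14.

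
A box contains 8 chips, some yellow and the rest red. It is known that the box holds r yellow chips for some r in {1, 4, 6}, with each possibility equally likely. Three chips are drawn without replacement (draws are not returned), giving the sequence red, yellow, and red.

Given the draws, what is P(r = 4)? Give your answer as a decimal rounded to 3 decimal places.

For each hypothesis, P(data | H) works out to: P(data | r = 1) = (7/8)(1/7)(6/6) = 1/8; P(data | r = 4) = (4/8)(4/7)(3/6) = 1/7; P(data | r = 6) = (2/8)(6/7)(1/6) = 1/28.
Multiplying each by its prior: 1/3 · 1/8 = 1/24, 1/3 · 1/7 = 1/21, 1/3 · 1/28 = 1/84; these sum to 17/168.
Hence P(r = 4 | data) = (1/21) / (17/168) = 8/17.

0.471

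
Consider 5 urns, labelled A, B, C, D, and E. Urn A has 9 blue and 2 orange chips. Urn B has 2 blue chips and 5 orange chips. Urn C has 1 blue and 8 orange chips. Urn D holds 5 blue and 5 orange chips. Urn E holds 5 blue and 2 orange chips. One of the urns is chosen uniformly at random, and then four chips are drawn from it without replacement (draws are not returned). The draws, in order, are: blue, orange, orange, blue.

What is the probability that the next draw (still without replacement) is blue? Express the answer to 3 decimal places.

0.547

Under each hypothesis, the probability of the observed sequence is: P(data | urn A) = (9/11)(2/10)(1/9)(8/8) = 0.018182; P(data | urn B) = (2/7)(5/6)(4/5)(1/4) = 0.047619; P(data | urn C) = (1/9)(8/8)(7/7)(0/6) = 0; P(data | urn D) = (5/10)(5/9)(4/8)(4/7) = 0.079365; P(data | urn E) = (5/7)(2/6)(1/5)(4/4) = 0.047619.
Multiplying each by its prior: 1/5 · 0.018182 = 0.0036364, 1/5 · 0.047619 = 0.0095238, 1/5 · 0 = 0, 1/5 · 0.079365 = 0.015873, 1/5 · 0.047619 = 0.0095238; summing to 0.038557.
Dividing through by the total gives posterior P(urn A | data) = 0.094311, P(urn B | data) = 0.24701, P(urn C | data) = 0, P(urn D | data) = 0.41168, P(urn E | data) = 0.24701.
Averaging over the posterior, P(blue next | data) = (1)(0.094311) + (0)(0.24701) + (1/2)(0.41168) + (1)(0.24701) = 0.54716.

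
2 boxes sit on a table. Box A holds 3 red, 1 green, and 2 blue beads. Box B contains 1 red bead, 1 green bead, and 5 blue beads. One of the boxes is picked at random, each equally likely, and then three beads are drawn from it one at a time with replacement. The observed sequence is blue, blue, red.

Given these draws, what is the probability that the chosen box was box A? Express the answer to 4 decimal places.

0.4325

For each hypothesis, P(data | H) works out to: P(data | box A) = (2/6)(2/6)(3/6) = 0.055556; P(data | box B) = (5/7)(5/7)(1/7) = 0.072886.
Weighting by the prior gives 1/2 · 0.055556 = 0.027778, 1/2 · 0.072886 = 0.036443; these sum to 0.064221.
So P(box A | data) = (0.027778) / (0.064221) = 0.43253.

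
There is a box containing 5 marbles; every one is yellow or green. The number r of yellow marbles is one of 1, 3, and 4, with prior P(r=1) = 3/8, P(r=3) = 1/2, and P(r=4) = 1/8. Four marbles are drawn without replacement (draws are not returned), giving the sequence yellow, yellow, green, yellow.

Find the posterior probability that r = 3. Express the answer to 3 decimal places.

Under each hypothesis, the probability of the observed sequence is: P(data | r = 1) = (1/5)(0/4) = 0; P(data | r = 3) = (3/5)(2/4)(2/3)(1/2) = 1/10; P(data | r = 4) = (4/5)(3/4)(1/3)(2/2) = 1/5.
The prior-weighted likelihoods are 3/8 · 0 = 0, 1/2 · 1/10 = 1/20, 1/8 · 1/5 = 1/40; summing to 3/40.
Hence P(r = 3 | data) = (1/20) / (3/40) = 2/3.

0.667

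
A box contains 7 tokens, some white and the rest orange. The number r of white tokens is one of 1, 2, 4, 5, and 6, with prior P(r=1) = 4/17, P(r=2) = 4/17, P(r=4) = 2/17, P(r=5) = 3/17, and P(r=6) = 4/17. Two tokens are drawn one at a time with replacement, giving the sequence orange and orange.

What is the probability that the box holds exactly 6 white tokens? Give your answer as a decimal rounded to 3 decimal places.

Under each hypothesis, the probability of the observed sequence is: P(data | r = 1) = (6/7)(6/7) = 36/49; P(data | r = 2) = (5/7)(5/7) = 25/49; P(data | r = 4) = (3/7)(3/7) = 9/49; P(data | r = 5) = (2/7)(2/7) = 4/49; P(data | r = 6) = (1/7)(1/7) = 1/49.
Weighting by the prior gives 4/17 · 36/49 = 144/833, 4/17 · 25/49 = 100/833, 2/17 · 9/49 = 18/833, 3/17 · 4/49 = 12/833, 4/17 · 1/49 = 4/833; summing to 278/833.
By Bayes' rule, P(r = 6 | data) = (4/833) / (278/833) = 2/139.

0.014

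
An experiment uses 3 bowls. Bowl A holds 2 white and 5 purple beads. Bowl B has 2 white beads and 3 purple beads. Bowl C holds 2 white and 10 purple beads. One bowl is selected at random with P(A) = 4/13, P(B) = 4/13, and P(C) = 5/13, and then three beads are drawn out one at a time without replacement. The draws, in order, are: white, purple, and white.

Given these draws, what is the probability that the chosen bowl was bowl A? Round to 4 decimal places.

0.2859

For each hypothesis, P(data | H) works out to: P(data | bowl A) = (2/7)(5/6)(1/5) = 0.047619; P(data | bowl B) = (2/5)(3/4)(1/3) = 0.1; P(data | bowl C) = (2/12)(10/11)(1/10) = 0.015152.
Multiplying each by its prior: 4/13 · 0.047619 = 0.014652, 4/13 · 0.1 = 0.030769, 5/13 · 0.015152 = 0.0058275; with total 0.051249.
So P(bowl A | data) = (0.014652) / (0.051249) = 0.2859.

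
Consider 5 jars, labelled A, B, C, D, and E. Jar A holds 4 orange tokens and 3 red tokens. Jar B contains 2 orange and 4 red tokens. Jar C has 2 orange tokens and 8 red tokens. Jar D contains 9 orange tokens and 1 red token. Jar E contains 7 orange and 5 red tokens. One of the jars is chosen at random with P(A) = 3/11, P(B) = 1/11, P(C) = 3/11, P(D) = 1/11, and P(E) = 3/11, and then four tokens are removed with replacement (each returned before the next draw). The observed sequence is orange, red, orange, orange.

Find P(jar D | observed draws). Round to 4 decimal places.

Under each hypothesis, the probability of the observed sequence is: P(data | jar A) = (4/7)(3/7)(4/7)(4/7) = 0.079967; P(data | jar B) = (2/6)(4/6)(2/6)(2/6) = 0.024691; P(data | jar C) = (2/10)(8/10)(2/10)(2/10) = 0.0064; P(data | jar D) = (9/10)(1/10)(9/10)(9/10) = 0.0729; P(data | jar E) = (7/12)(5/12)(7/12)(7/12) = 0.082706.
Weighting by the prior gives 3/11 · 0.079967 = 0.021809, 1/11 · 0.024691 = 0.0022447, 3/11 · 0.0064 = 0.0017455, 1/11 · 0.0729 = 0.0066273, 3/11 · 0.082706 = 0.022556; summing to 0.054983.
Therefore the posterior P(jar D | data) = (0.0066273) / (0.054983) = 0.12053.

0.1205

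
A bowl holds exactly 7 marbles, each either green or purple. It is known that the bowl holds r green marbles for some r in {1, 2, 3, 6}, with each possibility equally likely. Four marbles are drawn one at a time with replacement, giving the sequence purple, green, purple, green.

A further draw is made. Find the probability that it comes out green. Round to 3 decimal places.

For each hypothesis, P(data | H) works out to: P(data | r = 1) = (6/7)(1/7)(6/7)(1/7) = 0.014994; P(data | r = 2) = (5/7)(2/7)(5/7)(2/7) = 0.041649; P(data | r = 3) = (4/7)(3/7)(4/7)(3/7) = 0.059975; P(data | r = 6) = (1/7)(6/7)(1/7)(6/7) = 0.014994.
The prior-weighted likelihoods are 1/4 · 0.014994 = 0.0037484, 1/4 · 0.041649 = 0.010412, 1/4 · 0.059975 = 0.014994, 1/4 · 0.014994 = 0.0037484; with total 0.032903.
Normalising, the posterior is P(r = 1 | data) = 0.11392, P(r = 2 | data) = 0.31646, P(r = 3 | data) = 0.4557, P(r = 6 | data) = 0.11392.
Averaging over the posterior, P(green next | data) = (1/7)(0.11392) + (2/7)(0.31646) + (3/7)(0.4557) + (6/7)(0.11392) = 0.39964.

0.400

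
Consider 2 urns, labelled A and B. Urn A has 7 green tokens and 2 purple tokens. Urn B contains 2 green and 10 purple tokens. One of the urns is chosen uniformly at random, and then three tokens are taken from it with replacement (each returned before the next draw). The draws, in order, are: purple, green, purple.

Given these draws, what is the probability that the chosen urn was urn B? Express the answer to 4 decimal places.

0.7508

Compute the likelihood of the observed sequence for each case: P(data | urn A) = (2/9)(7/9)(2/9) = 0.038409; P(data | urn B) = (10/12)(2/12)(10/12) = 0.11574.
Multiplying each by its prior: 1/2 · 0.038409 = 0.019204, 1/2 · 0.11574 = 0.05787; with total 0.077075.
So P(urn B | data) = (0.05787) / (0.077075) = 0.75083.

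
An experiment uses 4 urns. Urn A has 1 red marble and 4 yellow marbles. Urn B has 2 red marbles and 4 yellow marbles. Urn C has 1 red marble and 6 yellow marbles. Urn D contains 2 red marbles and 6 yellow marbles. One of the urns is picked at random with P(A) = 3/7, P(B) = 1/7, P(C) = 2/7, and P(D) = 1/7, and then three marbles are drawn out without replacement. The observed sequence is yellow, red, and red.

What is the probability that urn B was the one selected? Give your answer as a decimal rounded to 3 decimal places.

0.651

The likelihood of the observed sequence under each hypothesis: P(data | urn A) = (4/5)(1/4)(0/3) = 0; P(data | urn B) = (4/6)(2/5)(1/4) = 0.066667; P(data | urn C) = (6/7)(1/6)(0/5) = 0; P(data | urn D) = (6/8)(2/7)(1/6) = 0.035714.
Weighting by the prior gives 3/7 · 0 = 0, 1/7 · 0.066667 = 0.0095238, 2/7 · 0 = 0, 1/7 · 0.035714 = 0.005102; summing to 0.014626.
Therefore the posterior P(urn B | data) = (0.0095238) / (0.014626) = 0.65116.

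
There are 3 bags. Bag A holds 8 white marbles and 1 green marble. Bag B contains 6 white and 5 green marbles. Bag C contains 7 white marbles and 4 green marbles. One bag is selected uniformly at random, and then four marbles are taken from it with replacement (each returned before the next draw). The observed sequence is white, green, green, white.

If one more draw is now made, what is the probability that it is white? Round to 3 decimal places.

0.611

Under each hypothesis, the probability of the observed sequence is: P(data | bag A) = (8/9)(1/9)(1/9)(8/9) = 0.0097546; P(data | bag B) = (6/11)(5/11)(5/11)(6/11) = 0.061471; P(data | bag C) = (7/11)(4/11)(4/11)(7/11) = 0.053548.
Multiplying each by its prior: 1/3 · 0.0097546 = 0.0032515, 1/3 · 0.061471 = 0.02049, 1/3 · 0.053548 = 0.017849; summing to 0.041591.
Normalising, the posterior is P(bag A | data) = 0.078178, P(bag B | data) = 0.49266, P(bag C | data) = 0.42916.
Averaging over the posterior, P(white next | data) = (8/9)(0.078178) + (6/11)(0.49266) + (7/11)(0.42916) = 0.61132.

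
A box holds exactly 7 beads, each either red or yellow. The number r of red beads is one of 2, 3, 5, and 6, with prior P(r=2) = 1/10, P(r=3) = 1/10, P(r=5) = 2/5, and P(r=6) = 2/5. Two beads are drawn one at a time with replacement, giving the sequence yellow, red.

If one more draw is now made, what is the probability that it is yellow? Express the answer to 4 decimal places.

0.3355

The likelihood of the observed sequence under each hypothesis: P(data | r = 2) = (5/7)(2/7) = 10/49; P(data | r = 3) = (4/7)(3/7) = 12/49; P(data | r = 5) = (2/7)(5/7) = 10/49; P(data | r = 6) = (1/7)(6/7) = 6/49.
The prior-weighted likelihoods are 1/10 · 10/49 = 1/49, 1/10 · 12/49 = 6/245, 2/5 · 10/49 = 4/49, 2/5 · 6/49 = 12/245; with total 43/245.
Dividing through by the total gives posterior P(r = 2 | data) = 5/43, P(r = 3 | data) = 6/43, P(r = 5 | data) = 20/43, P(r = 6 | data) = 12/43.
So P(yellow next | data) = Σ P(yellow next | H) P(H | data) = (5/7)(5/43) + (4/7)(6/43) + (2/7)(20/43) + (1/7)(12/43) = 101/301.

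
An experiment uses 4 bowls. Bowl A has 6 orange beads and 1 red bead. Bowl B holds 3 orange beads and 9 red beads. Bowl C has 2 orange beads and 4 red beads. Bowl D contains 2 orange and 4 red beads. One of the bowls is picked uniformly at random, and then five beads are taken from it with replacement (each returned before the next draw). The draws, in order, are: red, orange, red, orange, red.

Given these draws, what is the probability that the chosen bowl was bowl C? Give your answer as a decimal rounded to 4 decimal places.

0.3489

The likelihood of the observed sequence under each hypothesis: P(data | bowl A) = (1/7)(6/7)(1/7)(6/7)(1/7) = 0.002142; P(data | bowl B) = (9/12)(3/12)(9/12)(3/12)(9/12) = 0.026367; P(data | bowl C) = (4/6)(2/6)(4/6)(2/6)(4/6) = 0.032922; P(data | bowl D) = (4/6)(2/6)(4/6)(2/6)(4/6) = 0.032922.
Weighting by the prior gives 1/4 · 0.002142 = 0.00053549, 1/4 · 0.026367 = 0.0065918, 1/4 · 0.032922 = 0.0082305, 1/4 · 0.032922 = 0.0082305; these sum to 0.023588.
Therefore the posterior P(bowl C | data) = (0.0082305) / (0.023588) = 0.34892.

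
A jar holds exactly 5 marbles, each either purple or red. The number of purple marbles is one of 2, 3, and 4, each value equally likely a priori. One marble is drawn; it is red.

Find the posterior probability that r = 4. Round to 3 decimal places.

The likelihood of this draw under each hypothesis: P(data | r = 2) = (3/5) = 3/5; P(data | r = 3) = (2/5) = 2/5; P(data | r = 4) = (1/5) = 1/5.
Weighting by the prior gives 1/3 · 3/5 = 1/5, 1/3 · 2/5 = 2/15, 1/3 · 1/5 = 1/15; with total 2/5.
So P(r = 4 | data) = (1/15) / (2/5) = 1/6.

0.167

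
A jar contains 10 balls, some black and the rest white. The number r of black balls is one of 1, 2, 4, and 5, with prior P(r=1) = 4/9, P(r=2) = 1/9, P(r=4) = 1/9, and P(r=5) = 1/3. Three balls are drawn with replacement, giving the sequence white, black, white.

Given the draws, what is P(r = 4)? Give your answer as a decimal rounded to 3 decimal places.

0.148

The likelihood of the observed sequence under each hypothesis: P(data | r = 1) = (9/10)(1/10)(9/10) = 0.081; P(data | r = 2) = (8/10)(2/10)(8/10) = 0.128; P(data | r = 4) = (6/10)(4/10)(6/10) = 0.144; P(data | r = 5) = (5/10)(5/10)(5/10) = 0.125.
Weighting by the prior gives 4/9 · 0.081 = 0.036, 1/9 · 0.128 = 0.014222, 1/9 · 0.144 = 0.016, 1/3 · 0.125 = 0.041667; with total 0.10789.
Hence P(r = 4 | data) = (0.016) / (0.10789) = 0.1483.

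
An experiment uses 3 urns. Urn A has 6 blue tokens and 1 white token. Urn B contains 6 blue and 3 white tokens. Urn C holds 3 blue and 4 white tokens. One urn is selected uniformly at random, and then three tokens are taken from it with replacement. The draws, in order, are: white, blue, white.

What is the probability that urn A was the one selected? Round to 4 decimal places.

Under each hypothesis, the probability of the observed sequence is: P(data | urn A) = (1/7)(6/7)(1/7) = 0.017493; P(data | urn B) = (3/9)(6/9)(3/9) = 0.074074; P(data | urn C) = (4/7)(3/7)(4/7) = 0.13994.
The prior-weighted likelihoods are 1/3 · 0.017493 = 0.0058309, 1/3 · 0.074074 = 0.024691, 1/3 · 0.13994 = 0.046647; with total 0.077169.
Therefore the posterior P(urn A | data) = (0.0058309) / (0.077169) = 0.07556.

0.0756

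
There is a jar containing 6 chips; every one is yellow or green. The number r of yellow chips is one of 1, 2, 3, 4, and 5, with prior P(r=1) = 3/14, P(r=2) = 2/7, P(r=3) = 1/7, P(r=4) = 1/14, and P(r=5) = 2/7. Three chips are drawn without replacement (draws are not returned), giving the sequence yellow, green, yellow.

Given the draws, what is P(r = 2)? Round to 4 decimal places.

0.1860

For each hypothesis, P(data | H) works out to: P(data | r = 1) = (1/6)(5/5)(0/4) = 0; P(data | r = 2) = (2/6)(4/5)(1/4) = 1/15; P(data | r = 3) = (3/6)(3/5)(2/4) = 3/20; P(data | r = 4) = (4/6)(2/5)(3/4) = 1/5; P(data | r = 5) = (5/6)(1/5)(4/4) = 1/6.
Multiplying each by its prior: 3/14 · 0 = 0, 2/7 · 1/15 = 2/105, 1/7 · 3/20 = 3/140, 1/14 · 1/5 = 1/70, 2/7 · 1/6 = 1/21; with total 43/420.
Therefore the posterior P(r = 2 | data) = (2/105) / (43/420) = 8/43.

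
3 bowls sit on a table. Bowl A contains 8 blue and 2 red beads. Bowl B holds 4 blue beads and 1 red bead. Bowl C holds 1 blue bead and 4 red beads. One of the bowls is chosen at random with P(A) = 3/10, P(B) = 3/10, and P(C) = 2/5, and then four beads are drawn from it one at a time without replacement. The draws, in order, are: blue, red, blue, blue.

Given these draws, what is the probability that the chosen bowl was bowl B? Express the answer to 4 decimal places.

0.6000

The likelihood of the observed sequence under each hypothesis: P(data | bowl A) = (8/10)(2/9)(7/8)(6/7) = 2/15; P(data | bowl B) = (4/5)(1/4)(3/3)(2/2) = 1/5; P(data | bowl C) = (1/5)(4/4)(0/3) = 0.
Weighting by the prior gives 3/10 · 2/15 = 1/25, 3/10 · 1/5 = 3/50, 2/5 · 0 = 0; with total 1/10.
By Bayes' rule, P(bowl B | data) = (3/50) / (1/10) = 3/5.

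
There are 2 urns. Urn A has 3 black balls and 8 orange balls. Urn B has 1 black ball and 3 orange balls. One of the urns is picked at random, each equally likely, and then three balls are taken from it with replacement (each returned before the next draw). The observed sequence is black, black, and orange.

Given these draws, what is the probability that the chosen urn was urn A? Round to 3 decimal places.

Compute the likelihood of the observed sequence for each case: P(data | urn A) = (3/11)(3/11)(8/11) = 0.054095; P(data | urn B) = (1/4)(1/4)(3/4) = 0.046875.
Multiplying each by its prior: 1/2 · 0.054095 = 0.027047, 1/2 · 0.046875 = 0.023438; with total 0.050485.
So P(urn A | data) = (0.027047) / (0.050485) = 0.53575.

0.536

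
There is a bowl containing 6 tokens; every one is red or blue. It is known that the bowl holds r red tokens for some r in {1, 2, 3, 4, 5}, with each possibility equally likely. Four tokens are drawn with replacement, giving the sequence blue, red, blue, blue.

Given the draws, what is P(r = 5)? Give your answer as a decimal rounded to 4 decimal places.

0.0135

For each hypothesis, P(data | H) works out to: P(data | r = 1) = (5/6)(1/6)(5/6)(5/6) = 0.096451; P(data | r = 2) = (4/6)(2/6)(4/6)(4/6) = 0.098765; P(data | r = 3) = (3/6)(3/6)(3/6)(3/6) = 0.0625; P(data | r = 4) = (2/6)(4/6)(2/6)(2/6) = 0.024691; P(data | r = 5) = (1/6)(5/6)(1/6)(1/6) = 0.003858.
Multiplying each by its prior: 1/5 · 0.096451 = 0.01929, 1/5 · 0.098765 = 0.019753, 1/5 · 0.0625 = 0.0125, 1/5 · 0.024691 = 0.0049383, 1/5 · 0.003858 = 0.0007716; summing to 0.057253.
Therefore the posterior P(r = 5 | data) = (0.0007716) / (0.057253) = 0.013477.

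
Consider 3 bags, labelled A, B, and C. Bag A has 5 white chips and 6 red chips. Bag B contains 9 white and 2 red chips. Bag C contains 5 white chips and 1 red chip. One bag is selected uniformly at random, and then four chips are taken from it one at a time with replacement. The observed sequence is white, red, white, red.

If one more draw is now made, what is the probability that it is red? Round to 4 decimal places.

For each hypothesis, P(data | H) works out to: P(data | bag A) = (5/11)(6/11)(5/11)(6/11) = 0.061471; P(data | bag B) = (9/11)(2/11)(9/11)(2/11) = 0.02213; P(data | bag C) = (5/6)(1/6)(5/6)(1/6) = 0.01929.
The prior-weighted likelihoods are 1/3 · 0.061471 = 0.02049, 1/3 · 0.02213 = 0.0073765, 1/3 · 0.01929 = 0.00643; these sum to 0.034297.
Normalising, the posterior is P(bag A | data) = 0.59744, P(bag B | data) = 0.21508, P(bag C | data) = 0.18748.
So P(red next | data) = Σ P(red next | H) P(H | data) = (6/11)(0.59744) + (2/11)(0.21508) + (1/6)(0.18748) = 0.39623.

0.3962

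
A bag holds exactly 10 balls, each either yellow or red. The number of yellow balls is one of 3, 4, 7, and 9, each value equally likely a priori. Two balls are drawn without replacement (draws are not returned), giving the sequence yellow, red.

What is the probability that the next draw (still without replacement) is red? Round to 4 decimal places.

0.4800

The likelihood of the observed sequence under each hypothesis: P(data | r = 3) = (3/10)(7/9) = 7/30; P(data | r = 4) = (4/10)(6/9) = 4/15; P(data | r = 7) = (7/10)(3/9) = 7/30; P(data | r = 9) = (9/10)(1/9) = 1/10.
Weighting by the prior gives 1/4 · 7/30 = 7/120, 1/4 · 4/15 = 1/15, 1/4 · 7/30 = 7/120, 1/4 · 1/10 = 1/40; summing to 5/24.
Dividing through by the total gives posterior P(r = 3 | data) = 7/25, P(r = 4 | data) = 8/25, P(r = 7 | data) = 7/25, P(r = 9 | data) = 3/25.
So P(red next | data) = Σ P(red next | H) P(H | data) = (3/4)(7/25) + (5/8)(8/25) + (1/4)(7/25) + (0)(3/25) = 12/25.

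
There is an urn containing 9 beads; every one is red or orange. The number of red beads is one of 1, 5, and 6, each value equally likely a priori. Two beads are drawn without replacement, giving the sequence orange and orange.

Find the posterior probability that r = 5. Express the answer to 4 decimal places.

Compute the likelihood of the observed sequence for each case: P(data | r = 1) = (8/9)(7/8) = 7/9; P(data | r = 5) = (4/9)(3/8) = 1/6; P(data | r = 6) = (3/9)(2/8) = 1/12.
Multiplying each by its prior: 1/3 · 7/9 = 7/27, 1/3 · 1/6 = 1/18, 1/3 · 1/12 = 1/36; these sum to 37/108.
So P(r = 5 | data) = (1/18) / (37/108) = 6/37.

0.1622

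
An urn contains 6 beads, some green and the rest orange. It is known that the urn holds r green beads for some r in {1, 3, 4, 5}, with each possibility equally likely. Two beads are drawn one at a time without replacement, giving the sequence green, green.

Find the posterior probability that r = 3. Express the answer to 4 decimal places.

0.1579

For each hypothesis, P(data | H) works out to: P(data | r = 1) = (1/6)(0/5) = 0; P(data | r = 3) = (3/6)(2/5) = 1/5; P(data | r = 4) = (4/6)(3/5) = 2/5; P(data | r = 5) = (5/6)(4/5) = 2/3.
Multiplying each by its prior: 1/4 · 0 = 0, 1/4 · 1/5 = 1/20, 1/4 · 2/5 = 1/10, 1/4 · 2/3 = 1/6; with total 19/60.
Therefore the posterior P(r = 3 | data) = (1/20) / (19/60) = 3/19.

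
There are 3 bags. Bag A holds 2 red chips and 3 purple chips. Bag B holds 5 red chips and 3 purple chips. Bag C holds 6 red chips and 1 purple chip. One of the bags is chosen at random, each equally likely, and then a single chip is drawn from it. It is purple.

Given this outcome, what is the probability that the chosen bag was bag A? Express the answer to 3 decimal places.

0.537

Under each hypothesis, the probability of this draw is: P(data | bag A) = (3/5) = 3/5; P(data | bag B) = (3/8) = 3/8; P(data | bag C) = (1/7) = 1/7.
Weighting by the prior gives 1/3 · 3/5 = 1/5, 1/3 · 3/8 = 1/8, 1/3 · 1/7 = 1/21; summing to 313/840.
Hence P(bag A | data) = (1/5) / (313/840) = 168/313.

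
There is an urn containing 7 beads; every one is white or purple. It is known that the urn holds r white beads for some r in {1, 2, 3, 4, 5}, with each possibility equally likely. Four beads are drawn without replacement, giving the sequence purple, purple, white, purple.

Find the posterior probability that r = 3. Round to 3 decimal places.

0.214

The likelihood of the observed sequence under each hypothesis: P(data | r = 1) = (6/7)(5/6)(1/5)(4/4) = 1/7; P(data | r = 2) = (5/7)(4/6)(2/5)(3/4) = 1/7; P(data | r = 3) = (4/7)(3/6)(3/5)(2/4) = 3/35; P(data | r = 4) = (3/7)(2/6)(4/5)(1/4) = 1/35; P(data | r = 5) = (2/7)(1/6)(5/5)(0/4) = 0.
Weighting by the prior gives 1/5 · 1/7 = 1/35, 1/5 · 1/7 = 1/35, 1/5 · 3/35 = 3/175, 1/5 · 1/35 = 1/175, 1/5 · 0 = 0; summing to 2/25.
So P(r = 3 | data) = (3/175) / (2/25) = 3/14.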